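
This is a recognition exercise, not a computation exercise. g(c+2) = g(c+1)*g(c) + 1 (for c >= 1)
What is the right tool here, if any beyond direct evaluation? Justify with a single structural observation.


Method: no special technique — nonlinear feedback in the recursion rules out every root- or factor-based technique.


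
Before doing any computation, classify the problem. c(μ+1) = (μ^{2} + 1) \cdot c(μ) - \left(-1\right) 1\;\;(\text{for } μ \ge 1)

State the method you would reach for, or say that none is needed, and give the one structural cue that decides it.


Best approach: a summation factor — an index-dependent multiplier μ^{2} + 1 rules out characteristic roots; a summation factor converts it to a pure difference.


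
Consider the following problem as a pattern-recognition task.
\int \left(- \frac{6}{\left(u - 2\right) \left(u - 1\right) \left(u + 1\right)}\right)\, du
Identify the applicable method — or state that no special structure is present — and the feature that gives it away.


Method: partial fractions — the bottom factors while the top stays lower-degree — split into simple fractions and integrate piece by piece.


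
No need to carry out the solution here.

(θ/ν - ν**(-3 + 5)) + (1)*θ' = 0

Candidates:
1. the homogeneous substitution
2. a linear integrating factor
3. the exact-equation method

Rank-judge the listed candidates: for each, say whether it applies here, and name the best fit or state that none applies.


Verdict: a linear integrating factor — linear in the unknown with genuine forcing: multiply through by the exponential of the integrated coefficient and the left side closes into one derivative.
- the homogeneous substitution — the ratio of the variables does not determine the slope.
- a linear integrating factor: applicable, and directly so.
- the exact-equation method: exactness fails on the nose — the mixed partials do not match.


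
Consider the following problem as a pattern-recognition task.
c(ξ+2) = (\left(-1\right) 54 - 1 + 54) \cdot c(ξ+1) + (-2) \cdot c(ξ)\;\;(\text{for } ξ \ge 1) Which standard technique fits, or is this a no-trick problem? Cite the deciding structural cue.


Best approach: the characteristic-root method — no index-dependence in the weights and nothing inhomogeneous: classic characteristic-equation setup.


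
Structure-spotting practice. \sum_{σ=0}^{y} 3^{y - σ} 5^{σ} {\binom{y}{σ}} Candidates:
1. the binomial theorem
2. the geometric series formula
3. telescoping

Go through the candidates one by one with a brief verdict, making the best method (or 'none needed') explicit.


Technique: the binomial theorem — terms weighting {\binom{y}{σ}} against matched powers of 5 and 3 reassemble into (5 + 3)^y by the binomial theorem.
- the binomial theorem — yes, a natural case for it.
- the geometric series formula: no single multiplier carries one term to the next throughout the sum.
- telescoping — computed from the summand as displayed, the partial sums build up without the pairwise collapse telescoping exploits.


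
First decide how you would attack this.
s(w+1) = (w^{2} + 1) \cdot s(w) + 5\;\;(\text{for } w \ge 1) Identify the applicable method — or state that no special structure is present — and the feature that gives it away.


Best approach: a summation factor — rescale the sequence by the product of the weights w^{2} + 1 so far — the recurrence collapses to a plain running sum.


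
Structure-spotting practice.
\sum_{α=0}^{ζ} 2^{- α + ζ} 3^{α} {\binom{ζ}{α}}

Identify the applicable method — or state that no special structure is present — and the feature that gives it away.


Verdict: the binomial theorem — binomial coefficients against complementary powers of 3 and 2: recognize the binomial expansion and resum.


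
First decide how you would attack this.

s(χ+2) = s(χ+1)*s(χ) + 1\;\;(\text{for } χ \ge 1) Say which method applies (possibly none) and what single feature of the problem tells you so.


Method: no special technique — the new term depends nonlinearly on the old ones, which disqualifies every superposition-based technique.


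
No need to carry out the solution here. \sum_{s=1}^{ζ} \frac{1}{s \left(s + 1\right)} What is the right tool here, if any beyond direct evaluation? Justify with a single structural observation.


Technique: telescoping — after splitting \frac{1}{s \left(s + 1\right)} into partial fractions, the pieces are shifted copies of one function and cancel telescopically.


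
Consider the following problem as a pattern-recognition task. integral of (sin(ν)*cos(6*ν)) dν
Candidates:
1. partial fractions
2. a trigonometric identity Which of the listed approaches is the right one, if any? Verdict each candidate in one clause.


Technique: a trigonometric identity — two sinusoids at different rates multiply in sin(ν)*cos(6*ν); the product-to-sum identity uncouples them.
- partial fractions: there is no rational-function structure to decompose.
- a trigonometric identity — applicable, and directly so.


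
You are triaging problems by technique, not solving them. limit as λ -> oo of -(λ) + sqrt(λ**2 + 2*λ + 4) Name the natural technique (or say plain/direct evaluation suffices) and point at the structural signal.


Diagnosis: conjugate multiplication — both pieces blow up but their difference is finite; the conjugate trick rationalizes sqrt(λ**2 + 2*λ + 4) - λ.


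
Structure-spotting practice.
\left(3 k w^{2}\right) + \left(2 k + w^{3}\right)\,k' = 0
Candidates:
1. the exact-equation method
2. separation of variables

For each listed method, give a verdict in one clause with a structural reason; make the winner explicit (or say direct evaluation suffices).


Diagnosis: the exact-equation method — checking ∂/∂k of 3 k w^{2} against ∂/∂w of 2 k + w^{3}: they match — the equation is exact as it stands.
- the exact-equation method: applies; the problem has the shape this method handles.
- separation of variables — the two dependences are entangled, not a clean product of one-variable pieces.


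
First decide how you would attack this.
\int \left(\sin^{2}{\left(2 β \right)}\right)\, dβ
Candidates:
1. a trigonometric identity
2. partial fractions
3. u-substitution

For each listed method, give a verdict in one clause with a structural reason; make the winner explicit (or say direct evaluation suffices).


Verdict: a trigonometric identity — reduce \sin^{2}{\left(2 β \right)} with the power-reduction formula and the integral becomes first-degree trigonometry.
- a trigonometric identity — a fit — the right tool for this form.
- partial fractions — the expression is not a ratio of polynomials that decomposes further.
- u-substitution — no subexpression of the integrand pairs with its own derivative as a factor — individual terms may offer their own substitutions, but any change of variable covering the whole integral would have to be constructed from outside the expression.


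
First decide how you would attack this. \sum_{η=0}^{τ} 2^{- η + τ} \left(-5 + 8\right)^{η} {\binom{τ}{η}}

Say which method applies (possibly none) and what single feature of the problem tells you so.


Technique: the binomial theorem — the binomial coefficients weight matched powers of (-5 + 8) and 2, which is exactly the expansion of a binomial power.


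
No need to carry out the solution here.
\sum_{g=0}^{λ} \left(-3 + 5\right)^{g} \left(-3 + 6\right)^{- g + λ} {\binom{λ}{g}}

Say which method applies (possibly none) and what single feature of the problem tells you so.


Method: the binomial theorem — the binomial coefficients weight matched powers of (-3 + 5) and (-3 + 6), which is exactly the expansion of a binomial power.


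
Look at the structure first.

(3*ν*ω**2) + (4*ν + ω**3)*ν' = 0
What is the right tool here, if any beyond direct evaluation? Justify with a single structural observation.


Best approach: the exact-equation method — check exactness first: here it holds (3*ν*ω**2, 4*ν + ω**3 have matching cross partials), so no integrating factor is needed.


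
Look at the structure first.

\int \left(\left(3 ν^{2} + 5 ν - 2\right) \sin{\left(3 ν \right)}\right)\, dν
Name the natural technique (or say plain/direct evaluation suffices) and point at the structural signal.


Verdict: integration by parts — differentiate 3 ν^{2} + 5 ν - 2, integrate \sin{\left(3 ν \right)}: each pass lowers the polynomial degree, so parts terminates.


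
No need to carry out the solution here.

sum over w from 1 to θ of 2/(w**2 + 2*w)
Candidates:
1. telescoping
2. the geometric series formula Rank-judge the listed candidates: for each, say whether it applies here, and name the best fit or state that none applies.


Diagnosis: telescoping — rewrite 2/(w**2 + 2*w) as simple fractions and successive terms eat each other — only the edges survive.
- telescoping — yes, a natural case for it.
- the geometric series formula — there is no constant term-to-term ratio.


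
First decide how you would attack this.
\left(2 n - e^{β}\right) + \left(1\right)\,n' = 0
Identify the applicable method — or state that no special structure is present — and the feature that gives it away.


Verdict: a linear integrating factor — the unknown enters only to the first power against a nonzero forcing term — the integrating-factor template applies directly.


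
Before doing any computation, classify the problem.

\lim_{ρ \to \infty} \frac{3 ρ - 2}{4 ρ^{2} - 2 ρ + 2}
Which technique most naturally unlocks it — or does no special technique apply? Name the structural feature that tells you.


Diagnosis: dominant-term comparison — growth-rate triage: the leading powers of ρ decide the limit, everything else is noise. Differentiating the expression as a single quotient would eventually settle it as well; matching dominant growth settles it immediately.


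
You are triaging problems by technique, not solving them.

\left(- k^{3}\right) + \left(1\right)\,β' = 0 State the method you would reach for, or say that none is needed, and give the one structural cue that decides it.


Verdict: no special technique — the slope is a function of k alone, so integrate both sides directly.


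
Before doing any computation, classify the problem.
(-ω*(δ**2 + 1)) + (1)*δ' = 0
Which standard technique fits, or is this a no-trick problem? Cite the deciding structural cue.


Best approach: separation of variables — all dependence on the two variables factors apart, the defining separable shape.


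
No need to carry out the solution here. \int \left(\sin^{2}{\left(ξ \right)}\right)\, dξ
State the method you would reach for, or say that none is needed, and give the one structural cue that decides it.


Verdict: a trigonometric identity — the even exponent on \sin^{2}{\left(ξ \right)} signals one move: rewrite via cos of the doubled angle.


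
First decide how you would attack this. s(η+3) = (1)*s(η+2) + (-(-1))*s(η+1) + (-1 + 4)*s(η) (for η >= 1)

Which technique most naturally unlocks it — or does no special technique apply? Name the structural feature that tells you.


Diagnosis: the characteristic-root method — linear, homogeneous, constant coefficients: solutions of the form r^η exist — find the roots of the characteristic polynomial.


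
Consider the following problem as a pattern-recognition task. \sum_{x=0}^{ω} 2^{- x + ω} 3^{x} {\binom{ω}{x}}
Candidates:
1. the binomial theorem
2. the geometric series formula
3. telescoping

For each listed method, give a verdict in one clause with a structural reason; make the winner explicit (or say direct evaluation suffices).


Best approach: the binomial theorem — terms weighting {\binom{ω}{x}} against matched powers of 3 and 2 reassemble into (3 + 2)^ω by the binomial theorem.
- the binomial theorem: applicable, and directly so.
- the geometric series formula: there is no constant term-to-term ratio.
- telescoping — the terms as presented offer no neighboring cancellation — a telescoping rewrite may exist, but the displayed structure does not hand one over.


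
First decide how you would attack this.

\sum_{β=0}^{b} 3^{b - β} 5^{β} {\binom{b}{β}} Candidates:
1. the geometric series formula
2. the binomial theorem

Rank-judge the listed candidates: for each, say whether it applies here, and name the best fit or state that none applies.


Diagnosis: the binomial theorem — the binomial coefficients weight matched powers of 5 and 3, which is exactly the expansion of a binomial power.
- the geometric series formula — no single multiplier carries one term to the next throughout the sum.
- the binomial theorem — applicable, and directly so.


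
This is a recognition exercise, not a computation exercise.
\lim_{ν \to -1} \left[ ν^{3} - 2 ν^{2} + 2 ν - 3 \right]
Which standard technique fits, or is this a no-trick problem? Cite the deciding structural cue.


Verdict: no special technique — the expression is continuous at the evaluation point — substitute directly; no indeterminate form appears.


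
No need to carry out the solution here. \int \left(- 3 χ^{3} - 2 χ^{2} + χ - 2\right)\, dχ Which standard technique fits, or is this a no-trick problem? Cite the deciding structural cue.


Verdict: no special technique — scan for structure and find none: constant multiples of powers of χ, integrate directly.


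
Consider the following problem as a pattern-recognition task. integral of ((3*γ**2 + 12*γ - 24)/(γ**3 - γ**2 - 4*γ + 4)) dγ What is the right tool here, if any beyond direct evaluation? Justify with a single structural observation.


Technique: partial fractions — γ**3 - γ**2 - 4*γ + 4 splits into linear pieces, so the quotient is a sum of simple fractions — decompose before integrating.


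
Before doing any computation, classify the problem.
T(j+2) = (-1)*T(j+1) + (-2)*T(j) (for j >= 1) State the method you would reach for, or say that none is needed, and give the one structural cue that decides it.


Diagnosis: the characteristic-root method — this is the constant-coefficient homogeneous case — the whole solution in j reduces to a polynomial's roots.


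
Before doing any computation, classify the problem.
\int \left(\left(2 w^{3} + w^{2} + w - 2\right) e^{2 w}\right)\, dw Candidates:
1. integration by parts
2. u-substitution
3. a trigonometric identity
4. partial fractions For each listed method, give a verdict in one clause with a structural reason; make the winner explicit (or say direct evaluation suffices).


Technique: integration by parts — 2 w^{3} + w^{2} + w - 2 dies after finitely many derivatives while e^{2 w} cycles under integration — the tabular/parts setup.
- integration by parts: yes — fits the structure here.
- u-substitution: no subexpression of the integrand serves as a whole-integral substitution inner — individual terms may offer their own, but none carries its derivative as a factor of the full integrand; a working change of variable would have to be constructed from outside the expression.
- a trigonometric identity — with no trigonometric functions present, identity rewriting has no target.
- partial fractions — the expression is not a ratio of polynomials that decomposes further.


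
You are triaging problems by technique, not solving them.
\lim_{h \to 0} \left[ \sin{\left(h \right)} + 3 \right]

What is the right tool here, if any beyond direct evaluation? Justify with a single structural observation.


Method: no special technique — no vanishing denominator and no indeterminate clash at the point — evaluation is immediate.


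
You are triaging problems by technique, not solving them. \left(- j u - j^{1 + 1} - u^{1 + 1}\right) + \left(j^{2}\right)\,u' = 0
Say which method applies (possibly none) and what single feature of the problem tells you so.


Technique: the homogeneous substitution — the slope's numerator and denominator share total degree; set v = u/j and the equation drops to separable form.


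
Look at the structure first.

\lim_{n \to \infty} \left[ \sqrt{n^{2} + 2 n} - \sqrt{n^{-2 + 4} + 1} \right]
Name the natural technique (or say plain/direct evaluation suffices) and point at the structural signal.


Best approach: conjugate multiplication — infinity minus infinity with a radical in play — multiply by the conjugate so the divergences of \sqrt{n^{2} + 2 n} and \sqrt{n^{-2 + 4} + 1} annihilate.


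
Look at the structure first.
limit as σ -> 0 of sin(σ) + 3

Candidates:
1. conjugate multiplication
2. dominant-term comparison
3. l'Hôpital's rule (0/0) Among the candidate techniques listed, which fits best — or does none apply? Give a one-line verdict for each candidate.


Best approach: no special technique — the expression is continuous at 0 — substitute and evaluate; no indeterminate form appears.
- conjugate multiplication: there is no infinity-minus-infinity radical difference to rationalize.
- dominant-term comparison: no dominant-degree comparison decides it.
- l'Hôpital's rule (0/0): substituting the point produces a determinate value, not a 0 over 0 clash.


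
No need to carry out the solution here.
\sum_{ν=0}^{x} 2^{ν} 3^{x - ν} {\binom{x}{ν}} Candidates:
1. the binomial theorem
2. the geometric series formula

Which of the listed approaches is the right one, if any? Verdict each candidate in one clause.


Technique: the binomial theorem — {\binom{x}{ν}} weighting matched powers of 2 and 3 is the expanded form of (2 + 3)^x — fold it back up.
- the binomial theorem — a fit — the right tool for this form.
- the geometric series formula — dividing successive terms gives an index-dependent quantity, not a constant.


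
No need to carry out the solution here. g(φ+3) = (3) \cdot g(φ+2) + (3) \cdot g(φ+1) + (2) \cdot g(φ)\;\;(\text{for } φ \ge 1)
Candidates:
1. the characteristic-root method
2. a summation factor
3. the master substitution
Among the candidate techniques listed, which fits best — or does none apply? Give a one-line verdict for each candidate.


Method: the characteristic-root method — the recurrence treats every index alike (constant coefficients, no forcing) — precisely the regime where r^φ trials close it.
- the characteristic-root method — applicable, and directly so.
- a summation factor — the recurrence reaches back more than one step, outside the first-order family a summation factor normalizes.
- the master substitution — the recursive argument is a shift of the index, not a fixed fraction of it.


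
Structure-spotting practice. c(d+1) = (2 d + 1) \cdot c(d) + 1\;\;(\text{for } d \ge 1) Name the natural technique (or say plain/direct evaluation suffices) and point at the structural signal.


Diagnosis: a summation factor — normalize by the running product of 2 d + 1: the left side becomes a difference, and differences sum.


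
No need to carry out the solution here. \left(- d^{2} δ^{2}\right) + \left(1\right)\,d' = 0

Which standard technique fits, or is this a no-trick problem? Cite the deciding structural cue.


Best approach: separation of variables — a product of single-variable factors, δ^{2} and d^{2} — the textbook separable form.


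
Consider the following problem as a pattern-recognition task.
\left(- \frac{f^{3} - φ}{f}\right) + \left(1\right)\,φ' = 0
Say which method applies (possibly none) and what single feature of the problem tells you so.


Best approach: a linear integrating factor — linear in the unknown with genuine forcing: multiply through by the exponential of the integrated coefficient and the left side closes into one derivative.


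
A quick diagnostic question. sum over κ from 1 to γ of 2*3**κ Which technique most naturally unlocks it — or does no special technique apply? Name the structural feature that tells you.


Best approach: the geometric series formula — check a ratio of consecutive terms: it is 3, independent of the index, so the geometric formula closes the sum.


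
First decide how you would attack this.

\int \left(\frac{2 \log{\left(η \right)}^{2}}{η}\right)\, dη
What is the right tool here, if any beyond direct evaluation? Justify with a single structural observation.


Technique: u-substitution — the only nontrivial dependence routes through \log{\left(η \right)}, whose derivative supplies the leftover factor up to a constant multiple — u = \log{\left(η \right)} flattens it.


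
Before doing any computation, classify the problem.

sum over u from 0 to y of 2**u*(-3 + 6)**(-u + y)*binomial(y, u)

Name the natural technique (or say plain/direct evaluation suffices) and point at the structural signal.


Diagnosis: the binomial theorem — the binomial coefficients weight matched powers of 2 and (-3 + 6), which is exactly the expansion of a binomial power.


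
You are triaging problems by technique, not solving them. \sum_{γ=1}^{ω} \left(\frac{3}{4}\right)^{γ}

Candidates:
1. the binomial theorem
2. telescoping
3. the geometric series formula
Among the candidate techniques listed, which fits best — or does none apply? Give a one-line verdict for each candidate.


Technique: the geometric series formula — each term is \frac{3}{4} times the previous one, so the geometric-series formula applies directly.
- the binomial theorem — the terms lack the binomial-coefficient-weighted complementary-power pattern of an expansion.
- telescoping: in the displayed form, no term reappears at a neighboring index to cancel against.
- the geometric series formula — yes, a natural case for it.


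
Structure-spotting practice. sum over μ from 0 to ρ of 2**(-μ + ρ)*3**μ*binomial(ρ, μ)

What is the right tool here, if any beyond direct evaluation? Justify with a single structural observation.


Technique: the binomial theorem — binomial coefficients against complementary powers of 3 and 2: recognize the binomial expansion and resum.


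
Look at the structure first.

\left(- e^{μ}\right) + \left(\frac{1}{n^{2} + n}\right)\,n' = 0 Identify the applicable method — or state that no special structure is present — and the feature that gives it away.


Best approach: separation of variables — a product of single-variable factors, e^{μ} and n^{2} + n — the textbook separable form. A Bernoulli substitution applies to this equation as given; separation takes the same equation in its displayed form.


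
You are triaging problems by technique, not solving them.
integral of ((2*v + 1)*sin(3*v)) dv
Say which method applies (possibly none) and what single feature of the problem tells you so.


Verdict: integration by parts — differentiate 2*v + 1, integrate sin(3*v): each pass lowers the polynomial degree, so parts terminates.


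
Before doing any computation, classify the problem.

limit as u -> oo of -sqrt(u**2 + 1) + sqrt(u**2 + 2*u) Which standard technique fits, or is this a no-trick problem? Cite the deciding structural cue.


Best approach: conjugate multiplication — the difference sqrt(u**2 + 2*u) - sqrt(u**2 + 1) is an ∞ − ∞ stalemate; its conjugate partner breaks the tie.


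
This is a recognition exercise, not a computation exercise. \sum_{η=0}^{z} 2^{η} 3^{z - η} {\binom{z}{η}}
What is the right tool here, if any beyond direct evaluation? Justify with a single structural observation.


Verdict: the binomial theorem — the binomial coefficients weight matched powers of 2 and 3, which is exactly the expansion of a binomial power.


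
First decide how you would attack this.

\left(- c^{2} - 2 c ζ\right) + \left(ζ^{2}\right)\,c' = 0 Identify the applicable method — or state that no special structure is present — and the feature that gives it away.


Verdict: the homogeneous substitution — solved for the derivative, the right side is unchanged under scaling ζ and c together — it depends only on the ratio c/ζ, so substitute a single ratio variable. A Bernoulli substitution is a fair alternative on this equation directly; the homogeneous reading takes it as given.


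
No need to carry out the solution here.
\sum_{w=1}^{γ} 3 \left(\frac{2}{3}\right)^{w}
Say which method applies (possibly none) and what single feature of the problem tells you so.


Diagnosis: the geometric series formula — check a ratio of consecutive terms: it is \frac{2}{3}, independent of the index, so the geometric formula closes the sum.


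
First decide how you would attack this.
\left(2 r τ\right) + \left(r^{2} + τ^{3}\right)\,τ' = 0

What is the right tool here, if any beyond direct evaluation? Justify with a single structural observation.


Diagnosis: the exact-equation method — check exactness first: here it holds (2 r τ, r^{2} + τ^{3} have matching cross partials), so no integrating factor is needed.


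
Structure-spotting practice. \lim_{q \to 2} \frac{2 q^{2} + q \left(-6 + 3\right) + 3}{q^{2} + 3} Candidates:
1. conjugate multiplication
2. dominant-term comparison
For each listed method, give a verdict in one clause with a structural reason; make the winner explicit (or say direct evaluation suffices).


Method: no special technique — the expression is continuous at the evaluation point — substitute directly; no indeterminate form appears.
- conjugate multiplication — rationalization has no target — no divergent radical difference appears.
- dominant-term comparison: this limit is not decided by comparing polynomial growth at infinity.


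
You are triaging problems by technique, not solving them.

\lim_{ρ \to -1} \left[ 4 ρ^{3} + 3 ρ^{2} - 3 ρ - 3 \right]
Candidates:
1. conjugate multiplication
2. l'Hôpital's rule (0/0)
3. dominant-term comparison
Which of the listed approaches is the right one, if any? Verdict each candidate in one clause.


Best approach: no special technique — no denominator vanishes and nothing blows up at -1: direct substitution is the whole computation.
- conjugate multiplication — no divergent radical difference is present for a conjugate pair to cancel.
- l'Hôpital's rule (0/0) — substituting the point produces a determinate value, not a 0 over 0 clash.
- dominant-term comparison: this limit is not decided by comparing polynomial growth at infinity.


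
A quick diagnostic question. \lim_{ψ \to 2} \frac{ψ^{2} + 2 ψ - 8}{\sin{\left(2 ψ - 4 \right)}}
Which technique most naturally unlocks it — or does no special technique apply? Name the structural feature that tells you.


Verdict: l'Hôpital's rule (0/0) — numerator and denominator both vanish at 2 — a genuine 0/0 form, which is exactly when l'Hôpital applies. The standard small-argument limits would also carry it; the rule is the systematic route.


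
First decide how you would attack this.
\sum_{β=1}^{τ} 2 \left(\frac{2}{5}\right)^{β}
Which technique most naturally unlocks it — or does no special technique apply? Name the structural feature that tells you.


Method: the geometric series formula — term-over-term division gives \frac{2}{5} every time — index-free ratio, geometric sum formula applies.


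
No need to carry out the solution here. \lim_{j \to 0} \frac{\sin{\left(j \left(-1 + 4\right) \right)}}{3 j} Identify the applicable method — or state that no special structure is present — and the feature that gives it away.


Best approach: l'Hôpital's rule (0/0) — both numerator and denominator vanish at 0: the genuine 0/0 indeterminate that l'Hôpital exists for. Expanding numerator and denominator to first order gives the same value — the rule automates exactly that.


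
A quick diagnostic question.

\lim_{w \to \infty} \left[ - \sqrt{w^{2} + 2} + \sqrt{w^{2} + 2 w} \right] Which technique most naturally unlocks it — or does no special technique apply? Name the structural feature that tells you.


Method: conjugate multiplication — turning the difference into a conjugate-rationalized ratio makes the limit readable.


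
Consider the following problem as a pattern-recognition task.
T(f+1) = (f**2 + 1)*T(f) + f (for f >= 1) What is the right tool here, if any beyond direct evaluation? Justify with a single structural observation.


Diagnosis: a summation factor — first-order linear but the coefficient f**2 + 1 moves with the index — divide by the cumulative product and telescope.


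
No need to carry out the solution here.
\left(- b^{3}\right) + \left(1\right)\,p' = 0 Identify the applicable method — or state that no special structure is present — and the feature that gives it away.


Method: no special technique — solved for the derivative, p never appears on the right — this is a direct integration in b, not a differential-equations problem at heart.


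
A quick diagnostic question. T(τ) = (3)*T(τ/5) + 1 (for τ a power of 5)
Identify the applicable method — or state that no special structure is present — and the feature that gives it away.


Method: the master substitution — divide-the-index recursion (τ/5 inside the call) straightens out once the index is rewritten as 5^m.


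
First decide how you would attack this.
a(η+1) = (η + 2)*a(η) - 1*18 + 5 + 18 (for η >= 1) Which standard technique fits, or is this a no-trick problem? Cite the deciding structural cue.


Best approach: a summation factor — first-order, linear, moving coefficient η + 2: the discrete analogue of an integrating factor handles it.


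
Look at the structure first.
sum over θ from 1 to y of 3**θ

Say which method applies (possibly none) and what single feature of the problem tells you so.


Diagnosis: the geometric series formula — each term is 3 times the previous one, so the geometric-series formula applies directly.


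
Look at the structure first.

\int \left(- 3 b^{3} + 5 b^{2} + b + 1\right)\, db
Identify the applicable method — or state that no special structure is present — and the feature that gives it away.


Verdict: no special technique — nothing composite, nothing rational, nothing trigonometric — each constant-multiple power of b integrates by the power rule alone.


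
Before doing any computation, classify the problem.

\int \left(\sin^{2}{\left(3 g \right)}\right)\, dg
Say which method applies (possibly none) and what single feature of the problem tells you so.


Technique: a trigonometric identity — \sin^{2}{\left(3 g \right)} carries an even exponent — trade it for double-angle cosines before integrating.


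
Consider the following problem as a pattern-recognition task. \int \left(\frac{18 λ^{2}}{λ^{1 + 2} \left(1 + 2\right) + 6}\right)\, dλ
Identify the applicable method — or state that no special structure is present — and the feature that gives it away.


Verdict: u-substitution — the only nontrivial dependence routes through (λ^{1 + 2} \left(1 + 2\right) + 6), whose derivative supplies the leftover factor up to a constant multiple — u = (λ^{1 + 2} \left(1 + 2\right) + 6) flattens it.


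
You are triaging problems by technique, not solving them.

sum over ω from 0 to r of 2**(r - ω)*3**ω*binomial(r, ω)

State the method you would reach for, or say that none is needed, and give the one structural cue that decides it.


Technique: the binomial theorem — terms weighting binomial(r, ω) against matched powers of 3 and 2 reassemble into (3 + 2)^r by the binomial theorem.


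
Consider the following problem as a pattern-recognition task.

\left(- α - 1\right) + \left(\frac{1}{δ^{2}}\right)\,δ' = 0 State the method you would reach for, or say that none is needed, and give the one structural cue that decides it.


Method: separation of variables — all dependence on the two variables factors apart, the defining separable shape. One could also solve this as an exact equation; with each coefficient in its own variable, separating is the same work with fewer steps.


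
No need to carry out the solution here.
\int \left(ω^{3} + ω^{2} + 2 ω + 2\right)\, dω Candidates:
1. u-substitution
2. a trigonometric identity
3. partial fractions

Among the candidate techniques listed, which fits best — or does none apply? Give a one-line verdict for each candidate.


Method: no special technique — a term-by-term power-rule job in ω; no substitution or rearrangement earns its keep here.
- u-substitution — any workable substitution here is cosmetic — the integrand is already in directly integrable form.
- a trigonometric identity: no sine or cosine appears, so there is nothing for a trigonometric identity to act on.
- partial fractions: the expression is not a ratio of polynomials that decomposes further.


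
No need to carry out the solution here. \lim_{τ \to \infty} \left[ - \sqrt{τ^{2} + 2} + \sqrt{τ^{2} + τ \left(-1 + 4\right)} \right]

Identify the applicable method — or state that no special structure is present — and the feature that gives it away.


Best approach: conjugate multiplication — infinity minus infinity with a radical in play — multiply by the conjugate so the divergences of \sqrt{τ^{2} + τ \left(-1 + 4\right)} and \sqrt{τ^{2} + 2} annihilate.


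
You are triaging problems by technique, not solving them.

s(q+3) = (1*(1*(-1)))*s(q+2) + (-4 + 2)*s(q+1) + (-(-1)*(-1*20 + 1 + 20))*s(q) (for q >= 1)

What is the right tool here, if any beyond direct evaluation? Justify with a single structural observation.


Best approach: the characteristic-root method — linear, homogeneous, constant coefficients: solutions of the form r^q exist — find the roots of the characteristic polynomial.


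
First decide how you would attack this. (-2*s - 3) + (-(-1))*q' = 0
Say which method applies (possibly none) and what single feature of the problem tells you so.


Diagnosis: no special technique — the slope is a pure function of s; integrate both sides and be done.


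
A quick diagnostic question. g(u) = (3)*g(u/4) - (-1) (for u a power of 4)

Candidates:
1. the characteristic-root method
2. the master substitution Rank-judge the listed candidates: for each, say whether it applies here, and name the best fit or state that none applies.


Diagnosis: the master substitution — the argument shrinks by the factor 4, so measure the index on a logarithmic scale and the recursion becomes a shift.
- the characteristic-root method: a divided-index call is not the fixed-shift linear shape that characteristic roots solve.
- the master substitution — applicable, and directly so.


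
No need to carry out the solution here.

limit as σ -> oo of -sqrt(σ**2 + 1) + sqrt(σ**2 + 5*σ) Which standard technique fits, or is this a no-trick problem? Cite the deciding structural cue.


Verdict: conjugate multiplication — divergence minus divergence hides a finite answer — expose it by pairing sqrt(σ**2 + 5*σ) - sqrt(σ**2 + 1) with its conjugate.


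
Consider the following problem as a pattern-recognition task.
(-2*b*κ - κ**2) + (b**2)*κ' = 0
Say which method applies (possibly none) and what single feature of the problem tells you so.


Method: the homogeneous substitution — the slope's numerator and denominator have matching total degree, so it depends only on κ/b and the ratio substitution collapses it. A Bernoulli rewrite works here as the equation stands — the homogeneous substitution is the more immediate reading.


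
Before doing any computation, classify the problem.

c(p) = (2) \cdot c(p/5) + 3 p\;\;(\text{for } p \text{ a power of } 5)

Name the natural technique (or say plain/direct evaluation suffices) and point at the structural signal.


Best approach: the master substitution — the argument contracts 5-fold per step: reindex p exponentially and solve the linear recurrence in the new index.


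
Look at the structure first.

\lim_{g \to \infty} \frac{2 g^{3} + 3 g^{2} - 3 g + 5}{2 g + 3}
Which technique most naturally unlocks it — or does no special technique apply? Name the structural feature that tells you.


Diagnosis: dominant-term comparison — divide by the highest power of g present: lower-order terms vanish and the dominant ratio remains. l'Hôpital's at-infinity variant applies to the expression viewed as a single quotient; the leading-term comparison is the direct route.


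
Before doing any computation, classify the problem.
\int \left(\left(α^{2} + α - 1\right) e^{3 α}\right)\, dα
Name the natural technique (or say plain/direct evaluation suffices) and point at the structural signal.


Verdict: integration by parts — the integrand splits as α^{2} + α - 1 times e^{3 α} — repeatedly differentiating the polynomial part kills it, which is the parts ladder.


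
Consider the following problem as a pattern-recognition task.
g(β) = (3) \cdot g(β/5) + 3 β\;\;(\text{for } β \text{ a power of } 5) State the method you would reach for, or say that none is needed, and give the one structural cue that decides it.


Verdict: the master substitution — treat m = log base 5 of β as the new clock: one recursion step advances m by one while β scales by 5.


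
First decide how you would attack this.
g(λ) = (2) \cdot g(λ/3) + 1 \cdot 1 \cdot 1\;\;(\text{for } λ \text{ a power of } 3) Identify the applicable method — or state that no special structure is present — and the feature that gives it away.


Verdict: the master substitution — the argument shrinks by the factor 3, so measure the index on a logarithmic scale and the recursion becomes a shift.


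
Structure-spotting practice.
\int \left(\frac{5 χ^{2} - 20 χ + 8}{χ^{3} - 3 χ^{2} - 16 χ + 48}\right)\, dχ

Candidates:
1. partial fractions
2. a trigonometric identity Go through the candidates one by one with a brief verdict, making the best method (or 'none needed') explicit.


Verdict: partial fractions — each factor of χ^{3} - 3 χ^{2} - 16 χ + 48 owns one elementary piece of the integrand — separate them and integrate piecewise.
- partial fractions: yes, a natural case for it.
- a trigonometric identity — no sine or cosine appears, so there is nothing for a trigonometric identity to act on.


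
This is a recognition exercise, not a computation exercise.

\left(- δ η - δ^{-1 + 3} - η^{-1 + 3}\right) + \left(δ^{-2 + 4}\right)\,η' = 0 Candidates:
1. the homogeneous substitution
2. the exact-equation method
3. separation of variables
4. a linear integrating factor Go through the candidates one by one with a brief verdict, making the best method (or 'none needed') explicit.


Best approach: the homogeneous substitution — the slope's numerator and denominator have matching total degree, so it depends only on η/δ and the ratio substitution collapses it.
- the homogeneous substitution — applicable, and directly so.
- the exact-equation method — the mixed-partials test fails on this split — it is not an exact differential as presented.
- separation of variables — the two dependences are entangled, not a clean product of one-variable pieces.
- a linear integrating factor — a nonlinear term in the unknown puts this outside the integrating-factor template.


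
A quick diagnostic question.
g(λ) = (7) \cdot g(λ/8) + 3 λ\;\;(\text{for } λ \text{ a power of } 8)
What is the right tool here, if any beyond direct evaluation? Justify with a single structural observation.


Technique: the master substitution — the argument contracts 8-fold per step: reindex λ exponentially and solve the linear recurrence in the new index.


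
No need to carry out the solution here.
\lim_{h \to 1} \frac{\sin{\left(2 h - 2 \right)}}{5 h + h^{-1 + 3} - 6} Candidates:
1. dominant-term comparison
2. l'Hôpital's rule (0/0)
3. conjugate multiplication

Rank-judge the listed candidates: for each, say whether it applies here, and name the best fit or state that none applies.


Technique: l'Hôpital's rule (0/0) — numerator and denominator both vanish at 1 — a genuine 0/0 form, which is exactly when l'Hôpital applies. A local series expansion at the point resolves it as well; the rule is the packaged version of that step.
- dominant-term comparison — no ranking of term growth rates resolves the limit here.
- l'Hôpital's rule (0/0): a fit — the right tool for this form.
- conjugate multiplication: rationalization has no target — no divergent radical difference appears.
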